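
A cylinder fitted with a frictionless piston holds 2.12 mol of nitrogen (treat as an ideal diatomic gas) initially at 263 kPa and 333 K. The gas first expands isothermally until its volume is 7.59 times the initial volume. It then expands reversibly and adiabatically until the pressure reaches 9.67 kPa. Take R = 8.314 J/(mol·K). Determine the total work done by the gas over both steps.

16400 J

V₁ = nRT₁/P₁ = 2.12×8.314×333/263 = 22.3 L.
Step 1 — Isothermal: T stays 333 K; PV = const ⇒ V₂ = 169 L, P₂ = 34.7 kPa.
ΔU = 0 (ideal gas, T constant).
W = nRT ln(V₂/V₁) = 2.12×8.314×333×ln(7.59) = 11900 J.
Q = ΔU + W = 11900 J.
State after step 1: P = 34.7 kPa, V = 169 L, T = 333 K.
Step 2 — Adiabatic: T₂/T₁ = (P₂/P₁)^((γ−1)/γ) ⇒ T₂ = 333×(0.279)^0.286 = 231 K; V₂ = 421 L.
ΔU = nCvΔT = 2.12×20.8×(231−333) = -4480 J.
Q = 0 for an adiabatic process, so W = −ΔU = 4480 J.
Net over both steps: W = 16400 J, Q = 11900 J, ΔU = -4480 J.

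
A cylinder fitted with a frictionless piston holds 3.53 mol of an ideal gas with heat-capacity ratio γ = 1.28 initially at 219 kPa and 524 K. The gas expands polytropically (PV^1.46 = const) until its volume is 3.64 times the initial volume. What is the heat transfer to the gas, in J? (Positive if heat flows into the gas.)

V₁ = nRT₁/P₁ = 3.53×8.314×524/219 = 70.2 L.
Polytropic n=1.46: T₂ = T₁(V₁/V₂)^(n−1) = 524×(0.275)^0.46 = 289 K; P₂ = P₁(V₁/V₂)^n = 33.2 kPa.
W = (P₁V₁−P₂V₂)/(n−1) = (219×70.2−33.2×256)/0.46 = 15000 J.
ΔU = nCvΔT = 3.53×29.7×(289−524) = -24600 J.
Q = ΔU + W = -9630 J.

-9630 J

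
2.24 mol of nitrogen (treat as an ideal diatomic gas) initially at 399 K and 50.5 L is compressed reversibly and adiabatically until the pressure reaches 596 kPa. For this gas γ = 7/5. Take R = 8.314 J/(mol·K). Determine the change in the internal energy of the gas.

P₁ = nRT₁/V₁ = 2.24×8.314×399/50.5 = 147 kPa.
Adiabatic: T₂/T₁ = (P₂/P₁)^((γ−1)/γ) ⇒ T₂ = 399×(4.05)^0.286 = 595 K; V₂ = 18.6 L.
For an ideal gas ΔU = nCvΔT with Cv = (5/2)R = 20.8 J/(mol·K).
ΔU = 2.24×20.8×(595−399) = 9130 J.

9130 J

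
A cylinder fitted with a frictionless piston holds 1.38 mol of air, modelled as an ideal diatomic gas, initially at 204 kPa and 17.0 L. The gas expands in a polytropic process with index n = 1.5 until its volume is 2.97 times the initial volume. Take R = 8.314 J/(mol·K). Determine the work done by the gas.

T₁ = P₁V₁/(nR) = 204×17.0/(1.38×8.314) = 302 K.
Polytropic n=1.5: T₂ = T₁(V₁/V₂)^(n−1) = 302×(0.337)^0.50 = 175 K; P₂ = P₁(V₁/V₂)^n = 39.9 kPa.
W = (P₁V₁−P₂V₂)/(n−1) = (204×17.0−39.9×50.5)/0.50 = 2910 J.

2910 J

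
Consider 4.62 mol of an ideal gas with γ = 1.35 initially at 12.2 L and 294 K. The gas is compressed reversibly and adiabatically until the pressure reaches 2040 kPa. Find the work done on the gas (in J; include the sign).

P₁ = nRT₁/V₁ = 4.62×8.314×294/12.2 = 926 kPa.
Adiabatic: T₂/T₁ = (P₂/P₁)^((γ−1)/γ) ⇒ T₂ = 294×(2.20)^0.259 = 361 K; V₂ = 6.79 L.
ΔU = nCvΔT = 4.62×23.8×(361−294) = 7340 J.
Q = 0 for an adiabatic process, so W = −ΔU = -7340 J.
Work done on the gas = −W_by = 7340 J.

7340 J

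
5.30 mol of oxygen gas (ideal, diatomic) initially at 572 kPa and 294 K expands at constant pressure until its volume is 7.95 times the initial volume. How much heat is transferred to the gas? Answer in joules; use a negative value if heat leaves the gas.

315000 J

V₁ = nRT₁/P₁ = 5.30×8.314×294/572 = 22.6 L.
Isobaric: P stays 572 kPa; V/T = const ⇒ T₂ = 2340 K, V₂ = 180 L.
W = PΔV = 572×(180−22.6) kPa·L = 90000 J.
ΔU = nCvΔT = 5.30×20.8×(2340−294) = 225000 J.
Q = ΔU + W = nCpΔT = 315000 J.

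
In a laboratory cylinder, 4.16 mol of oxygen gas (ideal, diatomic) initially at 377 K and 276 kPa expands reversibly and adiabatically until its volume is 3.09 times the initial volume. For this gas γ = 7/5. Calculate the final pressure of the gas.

V₁ = nRT₁/P₁ = 4.16×8.314×377/276 = 47.2 L.
Adiabatic: TV^(γ−1) = const ⇒ T₂ = 377×(0.324)^0.400 = 240 K; PV^γ = const ⇒ P₂ = 56.9 kPa.

56.9 kPa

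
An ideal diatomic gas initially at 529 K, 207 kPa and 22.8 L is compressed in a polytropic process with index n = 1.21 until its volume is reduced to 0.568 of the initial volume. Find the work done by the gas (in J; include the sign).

n = P₁V₁/(RT₁) = 207×22.8/(8.314×529) = 1.07 mol.
Polytropic n=1.21: T₂ = T₁(V₁/V₂)^(n−1) = 529×(1.76)^0.21 = 596 K; P₂ = P₁(V₁/V₂)^n = 410 kPa.
W = (P₁V₁−P₂V₂)/(n−1) = (207×22.8−410×13.0)/0.21 = -2830 J.

-2830 J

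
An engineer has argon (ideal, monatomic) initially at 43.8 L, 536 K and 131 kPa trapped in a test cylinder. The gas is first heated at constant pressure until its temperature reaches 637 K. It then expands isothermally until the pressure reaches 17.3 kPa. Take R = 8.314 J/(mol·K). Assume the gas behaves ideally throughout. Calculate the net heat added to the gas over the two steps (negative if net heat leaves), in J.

16500 J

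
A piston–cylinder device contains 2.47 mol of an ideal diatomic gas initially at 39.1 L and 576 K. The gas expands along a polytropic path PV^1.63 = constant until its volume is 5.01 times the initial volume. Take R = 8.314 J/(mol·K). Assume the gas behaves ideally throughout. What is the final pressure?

P₁ = nRT₁/V₁ = 2.47×8.314×576/39.1 = 303 kPa.
Polytropic n=1.63: T₂ = T₁(V₁/V₂)^(n−1) = 576×(0.200)^0.63 = 209 K; P₂ = P₁(V₁/V₂)^n = 21.9 kPa.

21.9 kPa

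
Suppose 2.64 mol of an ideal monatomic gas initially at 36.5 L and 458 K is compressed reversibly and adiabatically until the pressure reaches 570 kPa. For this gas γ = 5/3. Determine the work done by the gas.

P₁ = nRT₁/V₁ = 2.64×8.314×458/36.5 = 275 kPa.
Adiabatic: T₂/T₁ = (P₂/P₁)^((γ−1)/γ) ⇒ T₂ = 458×(2.07)^0.400 = 613 K; V₂ = 23.6 L.
ΔU = nCvΔT = 2.64×12.5×(613−458) = 5090 J.
Q = 0 for an adiabatic process, so W = −ΔU = -5090 J.

-5090 J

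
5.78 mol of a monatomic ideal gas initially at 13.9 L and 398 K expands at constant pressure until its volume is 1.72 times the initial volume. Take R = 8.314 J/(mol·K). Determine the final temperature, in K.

685 K

P₁ = nRT₁/V₁ = 5.78×8.314×398/13.9 = 1380 kPa.
Isobaric: P stays 1380 kPa; V/T = const ⇒ T₂ = 685 K, V₂ = 23.9 L.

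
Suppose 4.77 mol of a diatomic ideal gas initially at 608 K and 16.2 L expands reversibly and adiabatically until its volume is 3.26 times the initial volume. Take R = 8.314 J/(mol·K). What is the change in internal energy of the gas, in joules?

-22700 J

P₁ = nRT₁/V₁ = 4.77×8.314×608/16.2 = 1490 kPa.
Adiabatic: TV^(γ−1) = const ⇒ T₂ = 608×(0.307)^0.400 = 379 K; PV^γ = const ⇒ P₂ = 285 kPa.
For an ideal gas ΔU = nCvΔT with Cv = (5/2)R = 20.8 J/(mol·K).
ΔU = 4.77×20.8×(379−608) = -22700 J.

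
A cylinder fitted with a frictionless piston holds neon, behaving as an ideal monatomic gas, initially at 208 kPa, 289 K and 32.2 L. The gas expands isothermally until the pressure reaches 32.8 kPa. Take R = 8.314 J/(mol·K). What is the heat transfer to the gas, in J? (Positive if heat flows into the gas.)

12400 J

n = P₁V₁/(RT₁) = 208×32.2/(8.314×289) = 2.79 mol.
Isothermal: T stays 289 K; PV = const ⇒ V₂ = 204 L, P₂ = 32.8 kPa.
ΔU = 0 (ideal gas, T constant).
W = nRT ln(V₂/V₁) = 2.79×8.314×289×ln(6.34) = 12400 J.
Q = ΔU + W = 12400 J.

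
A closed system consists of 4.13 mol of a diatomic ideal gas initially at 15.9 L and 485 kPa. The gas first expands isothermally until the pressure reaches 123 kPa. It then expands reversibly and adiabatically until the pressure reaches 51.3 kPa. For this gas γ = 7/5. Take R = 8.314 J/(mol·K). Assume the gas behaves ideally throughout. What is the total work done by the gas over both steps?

14800 J

T₁ = P₁V₁/(nR) = 485×15.9/(4.13×8.314) = 225 K.
Step 1 — Isothermal: T stays 225 K; PV = const ⇒ V₂ = 62.7 L, P₂ = 123 kPa.
ΔU = 0 (ideal gas, T constant).
W = nRT ln(V₂/V₁) = 4.13×8.314×225×ln(3.94) = 10600 J.
Q = ΔU + W = 10600 J.
State after step 1: P = 123 kPa, V = 62.7 L, T = 225 K.
Step 2 — Adiabatic: T₂/T₁ = (P₂/P₁)^((γ−1)/γ) ⇒ T₂ = 225×(0.417)^0.286 = 175 K; V₂ = 117 L.
ΔU = nCvΔT = 4.13×20.8×(175−225) = -4260 J.
Q = 0 for an adiabatic process, so W = −ΔU = 4260 J.
Net over both steps: W = 14800 J, Q = 10600 J, ΔU = -4260 J.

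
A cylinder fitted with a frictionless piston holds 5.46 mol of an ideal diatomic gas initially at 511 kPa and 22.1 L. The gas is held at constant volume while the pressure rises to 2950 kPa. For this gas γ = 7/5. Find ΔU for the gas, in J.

135000 J

T₁ = P₁V₁/(nR) = 511×22.1/(5.46×8.314) = 249 K.
Isochoric: V stays 22.1 L; P/T = const ⇒ T₂ = 1440 K, P₂ = 2950 kPa.
For an ideal gas ΔU = nCvΔT with Cv = (5/2)R = 20.8 J/(mol·K).
ΔU = 5.46×20.8×(1440−249) = 135000 J.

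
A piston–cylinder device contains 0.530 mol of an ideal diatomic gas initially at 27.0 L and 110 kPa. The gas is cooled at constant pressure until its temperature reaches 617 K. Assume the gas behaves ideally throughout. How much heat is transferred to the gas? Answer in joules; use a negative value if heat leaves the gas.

-879 J

T₁ = P₁V₁/(nR) = 110×27.0/(0.530×8.314) = 674 K.
Isobaric: P stays 110 kPa; V/T = const ⇒ T₂ = 617 K, V₂ = 24.7 L.
W = PΔV = 110×(24.7−27.0) kPa·L = -251 J.
ΔU = nCvΔT = 0.530×20.8×(617−674) = -628 J.
Q = ΔU + W = nCpΔT = -879 J.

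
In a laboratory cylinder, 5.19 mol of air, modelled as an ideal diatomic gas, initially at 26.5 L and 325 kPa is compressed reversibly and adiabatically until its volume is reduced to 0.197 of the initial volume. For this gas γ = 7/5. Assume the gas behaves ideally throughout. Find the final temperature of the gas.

382 K

T₁ = P₁V₁/(nR) = 325×26.5/(5.19×8.314) = 200 K.
Adiabatic: TV^(γ−1) = const ⇒ T₂ = 200×(5.08)^0.400 = 382 K; PV^γ = const ⇒ P₂ = 3160 kPa.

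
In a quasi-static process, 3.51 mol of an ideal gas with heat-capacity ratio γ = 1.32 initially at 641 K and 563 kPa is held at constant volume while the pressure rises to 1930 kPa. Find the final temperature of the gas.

V₁ = nRT₁/P₁ = 3.51×8.314×641/563 = 33.2 L.
Isochoric: V stays 33.2 L; P/T = const ⇒ T₂ = 2200 K, P₂ = 1930 kPa.

2200 K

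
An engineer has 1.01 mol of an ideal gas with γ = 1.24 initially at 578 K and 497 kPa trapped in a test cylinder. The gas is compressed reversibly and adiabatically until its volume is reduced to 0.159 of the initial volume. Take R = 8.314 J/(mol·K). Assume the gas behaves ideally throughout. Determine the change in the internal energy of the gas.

11200 J

V₁ = nRT₁/P₁ = 1.01×8.314×578/497 = 9.77 L.
Adiabatic: TV^(γ−1) = const ⇒ T₂ = 578×(6.29)^0.240 = 899 K; PV^γ = const ⇒ P₂ = 4860 kPa.
For an ideal gas ΔU = nCvΔT with Cv = R/(γ−1) = 34.6 J/(mol·K).
ΔU = 1.01×34.6×(899−578) = 11200 J.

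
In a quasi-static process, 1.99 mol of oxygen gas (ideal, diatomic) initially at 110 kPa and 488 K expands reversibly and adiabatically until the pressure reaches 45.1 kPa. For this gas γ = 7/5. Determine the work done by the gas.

V₁ = nRT₁/P₁ = 1.99×8.314×488/110 = 73.4 L.
Adiabatic: T₂/T₁ = (P₂/P₁)^((γ−1)/γ) ⇒ T₂ = 488×(0.410)^0.286 = 378 K; V₂ = 139 L.
ΔU = nCvΔT = 1.99×20.8×(378−488) = -4540 J.
Q = 0 for an adiabatic process, so W = −ΔU = 4540 J.

4540 J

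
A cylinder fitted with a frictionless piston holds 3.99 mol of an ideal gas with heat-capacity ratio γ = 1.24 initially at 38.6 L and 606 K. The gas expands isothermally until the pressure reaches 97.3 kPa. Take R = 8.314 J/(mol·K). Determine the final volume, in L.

P₁ = nRT₁/V₁ = 3.99×8.314×606/38.6 = 521 kPa.
Isothermal: T stays 606 K; PV = const ⇒ V₂ = 207 L, P₂ = 97.3 kPa.

207 L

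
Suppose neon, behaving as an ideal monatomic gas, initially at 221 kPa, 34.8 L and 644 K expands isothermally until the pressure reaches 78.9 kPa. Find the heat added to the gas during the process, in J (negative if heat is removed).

n = P₁V₁/(RT₁) = 221×34.8/(8.314×644) = 1.44 mol.
Isothermal: T stays 644 K; PV = const ⇒ V₂ = 97.5 L, P₂ = 78.9 kPa.
ΔU = 0 (ideal gas, T constant).
W = nRT ln(V₂/V₁) = 1.44×8.314×644×ln(2.80) = 7920 J.
Q = ΔU + W = 7920 J.

7920 J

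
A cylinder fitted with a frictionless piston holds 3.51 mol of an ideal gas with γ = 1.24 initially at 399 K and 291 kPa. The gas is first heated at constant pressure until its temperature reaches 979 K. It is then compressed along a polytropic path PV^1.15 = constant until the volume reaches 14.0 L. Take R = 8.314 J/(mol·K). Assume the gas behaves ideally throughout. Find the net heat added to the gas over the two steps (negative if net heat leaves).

63200 J

V₁ = nRT₁/P₁ = 3.51×8.314×399/291 = 40.0 L.
Step 1 — Isobaric: P stays 291 kPa; V/T = const ⇒ T₂ = 979 K, V₂ = 98.2 L.
W = PΔV = 291×(98.2−40.0) kPa·L = 16900 J.
ΔU = nCvΔT = 3.51×34.6×(979−399) = 70500 J.
Q = ΔU + W = nCpΔT = 87400 J.
State after step 1: P = 291 kPa, V = 98.2 L, T = 979 K.
Step 2 — Polytropic n=1.15: T₂ = T₁(V₁/V₂)^(n−1) = 979×(7.01)^0.15 = 1310 K; P₂ = P₁(V₁/V₂)^n = 2730 kPa.
W = (P₁V₁−P₂V₂)/(n−1) = (291×98.2−2730×14.0)/0.15 = -64600 J.
ΔU = nCvΔT = 3.51×34.6×(1310−979) = 40400 J.
Q = ΔU + W = -24200 J.
Net over both steps: W = -47700 J, Q = 63200 J, ΔU = 111000 J.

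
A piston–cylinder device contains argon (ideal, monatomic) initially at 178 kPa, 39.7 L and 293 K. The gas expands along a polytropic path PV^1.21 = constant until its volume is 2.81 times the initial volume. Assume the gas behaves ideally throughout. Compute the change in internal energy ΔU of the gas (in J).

-2070 J

n = P₁V₁/(RT₁) = 178×39.7/(8.314×293) = 2.90 mol.
Polytropic n=1.21: T₂ = T₁(V₁/V₂)^(n−1) = 293×(0.356)^0.21 = 236 K; P₂ = P₁(V₁/V₂)^n = 51.0 kPa.
For an ideal gas ΔU = nCvΔT with Cv = (3/2)R = 12.5 J/(mol·K).
ΔU = 2.90×12.5×(236−293) = -2070 J.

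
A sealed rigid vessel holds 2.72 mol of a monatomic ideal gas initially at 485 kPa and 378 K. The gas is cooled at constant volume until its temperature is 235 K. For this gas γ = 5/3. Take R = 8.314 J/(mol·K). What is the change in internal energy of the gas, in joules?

-4850 J

V₁ = nRT₁/P₁ = 2.72×8.314×378/485 = 17.6 L.
Isochoric: V stays 17.6 L; P/T = const ⇒ T₂ = 235 K, P₂ = 302 kPa.
For an ideal gas ΔU = nCvΔT with Cv = (3/2)R = 12.5 J/(mol·K).
ΔU = 2.72×12.5×(235−378) = -4850 J.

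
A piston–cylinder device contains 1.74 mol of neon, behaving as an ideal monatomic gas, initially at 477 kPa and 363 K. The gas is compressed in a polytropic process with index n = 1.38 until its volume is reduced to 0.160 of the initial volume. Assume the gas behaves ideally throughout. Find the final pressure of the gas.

V₁ = nRT₁/P₁ = 1.74×8.314×363/477 = 11.0 L.
Polytropic n=1.38: T₂ = T₁(V₁/V₂)^(n−1) = 363×(6.25)^0.38 = 728 K; P₂ = P₁(V₁/V₂)^n = 5980 kPa.

5980 kPa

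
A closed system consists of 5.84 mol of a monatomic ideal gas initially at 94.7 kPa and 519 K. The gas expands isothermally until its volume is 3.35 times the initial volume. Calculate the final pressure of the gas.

28.3 kPa

V₁ = nRT₁/P₁ = 5.84×8.314×519/94.7 = 266 L.
Isothermal: T stays 519 K; PV = const ⇒ V₂ = 891 L, P₂ = 28.3 kPa.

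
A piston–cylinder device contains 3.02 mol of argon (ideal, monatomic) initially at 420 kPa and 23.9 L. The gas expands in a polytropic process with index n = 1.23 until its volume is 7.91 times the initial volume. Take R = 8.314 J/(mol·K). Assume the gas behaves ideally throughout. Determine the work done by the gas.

16500 J

T₁ = P₁V₁/(nR) = 420×23.9/(3.02×8.314) = 400 K.
Polytropic n=1.23: T₂ = T₁(V₁/V₂)^(n−1) = 400×(0.126)^0.23 = 248 K; P₂ = P₁(V₁/V₂)^n = 33.0 kPa.
W = (P₁V₁−P₂V₂)/(n−1) = (420×23.9−33.0×189)/0.23 = 16500 J.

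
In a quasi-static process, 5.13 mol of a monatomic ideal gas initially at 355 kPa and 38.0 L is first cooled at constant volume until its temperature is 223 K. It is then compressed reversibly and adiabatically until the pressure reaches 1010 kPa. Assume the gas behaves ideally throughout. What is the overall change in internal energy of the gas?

T₁ = P₁V₁/(nR) = 355×38.0/(5.13×8.314) = 316 K.
Step 1 — Isochoric: V stays 38.0 L; P/T = const ⇒ T₂ = 223 K, P₂ = 250 kPa.
W = 0 (no volume change).
ΔU = nCvΔT = 5.13×12.5×(223−316) = -5970 J.
Q = ΔU = -5970 J.
State after step 1: P = 250 kPa, V = 38.0 L, T = 223 K.
Step 2 — Adiabatic: T₂/T₁ = (P₂/P₁)^((γ−1)/γ) ⇒ T₂ = 223×(4.04)^0.400 = 390 K; V₂ = 16.5 L.
ΔU = nCvΔT = 5.13×12.5×(390−223) = 10700 J.
Q = 0 for an adiabatic process, so W = −ΔU = -10700 J.
Net over both steps: W = -10700 J, Q = -5970 J, ΔU = 4690 J.

4690 J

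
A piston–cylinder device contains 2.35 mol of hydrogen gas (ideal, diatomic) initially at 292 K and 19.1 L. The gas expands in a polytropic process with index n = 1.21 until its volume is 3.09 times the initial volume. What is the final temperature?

230 K

P₁ = nRT₁/V₁ = 2.35×8.314×292/19.1 = 299 kPa.
Polytropic n=1.21: T₂ = T₁(V₁/V₂)^(n−1) = 292×(0.324)^0.21 = 230 K; P₂ = P₁(V₁/V₂)^n = 76.3 kPa.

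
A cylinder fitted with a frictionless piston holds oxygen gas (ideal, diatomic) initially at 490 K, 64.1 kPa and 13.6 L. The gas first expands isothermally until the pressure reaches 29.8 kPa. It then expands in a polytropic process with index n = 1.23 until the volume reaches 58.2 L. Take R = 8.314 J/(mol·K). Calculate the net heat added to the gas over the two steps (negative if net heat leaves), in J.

n = P₁V₁/(RT₁) = 64.1×13.6/(8.314×490) = 0.214 mol.
Step 1 — Isothermal: T stays 490 K; PV = const ⇒ V₂ = 29.3 L, P₂ = 29.8 kPa.
ΔU = 0 (ideal gas, T constant).
W = nRT ln(V₂/V₁) = 0.214×8.314×490×ln(2.15) = 668 J.
Q = ΔU + W = 668 J.
State after step 1: P = 29.8 kPa, V = 29.3 L, T = 490 K.
Step 2 — Polytropic n=1.23: T₂ = T₁(V₁/V₂)^(n−1) = 490×(0.503)^0.23 = 418 K; P₂ = P₁(V₁/V₂)^n = 12.8 kPa.
W = (P₁V₁−P₂V₂)/(n−1) = (29.8×29.3−12.8×58.2)/0.23 = 555 J.
ΔU = nCvΔT = 0.214×20.8×(418−490) = -319 J.
Q = ΔU + W = 236 J.
Net over both steps: W = 1220 J, Q = 903 J, ΔU = -319 J.

903 J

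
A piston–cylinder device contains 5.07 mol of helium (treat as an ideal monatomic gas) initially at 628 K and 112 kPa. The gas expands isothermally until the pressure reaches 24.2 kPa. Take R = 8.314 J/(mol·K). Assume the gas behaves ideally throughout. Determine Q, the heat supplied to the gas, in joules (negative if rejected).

V₁ = nRT₁/P₁ = 5.07×8.314×628/112 = 236 L.
Isothermal: T stays 628 K; PV = const ⇒ V₂ = 1090 L, P₂ = 24.2 kPa.
ΔU = 0 (ideal gas, T constant).
W = nRT ln(V₂/V₁) = 5.07×8.314×628×ln(4.63) = 40600 J.
Q = ΔU + W = 40600 J.

40600 J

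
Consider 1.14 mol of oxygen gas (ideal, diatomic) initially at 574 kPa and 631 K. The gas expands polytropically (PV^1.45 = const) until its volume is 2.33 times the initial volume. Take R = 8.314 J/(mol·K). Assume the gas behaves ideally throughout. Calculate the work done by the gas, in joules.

4210 J

V₁ = nRT₁/P₁ = 1.14×8.314×631/574 = 10.4 L.
Polytropic n=1.45: T₂ = T₁(V₁/V₂)^(n−1) = 631×(0.429)^0.45 = 431 K; P₂ = P₁(V₁/V₂)^n = 168 kPa.
W = (P₁V₁−P₂V₂)/(n−1) = (574×10.4−168×24.3)/0.45 = 4210 J.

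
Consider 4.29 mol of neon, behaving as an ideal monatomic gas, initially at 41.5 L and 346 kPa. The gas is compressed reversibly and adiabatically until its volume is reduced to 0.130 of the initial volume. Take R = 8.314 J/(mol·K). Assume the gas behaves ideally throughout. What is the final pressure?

10400 kPa

T₁ = P₁V₁/(nR) = 346×41.5/(4.29×8.314) = 403 K.
Adiabatic: TV^(γ−1) = const ⇒ T₂ = 403×(7.69)^0.667 = 1570 K; PV^γ = const ⇒ P₂ = 10400 kPa.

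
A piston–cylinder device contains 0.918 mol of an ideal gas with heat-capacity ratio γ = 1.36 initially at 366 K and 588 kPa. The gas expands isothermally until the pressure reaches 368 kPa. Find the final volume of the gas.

V₁ = nRT₁/P₁ = 0.918×8.314×366/588 = 4.75 L.
Isothermal: T stays 366 K; PV = const ⇒ V₂ = 7.59 L, P₂ = 368 kPa.

7.59 L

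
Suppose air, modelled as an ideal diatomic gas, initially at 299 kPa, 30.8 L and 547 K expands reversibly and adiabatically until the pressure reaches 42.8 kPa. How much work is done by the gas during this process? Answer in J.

9810 J

n = P₁V₁/(RT₁) = 299×30.8/(8.314×547) = 2.02 mol.
Adiabatic: T₂/T₁ = (P₂/P₁)^((γ−1)/γ) ⇒ T₂ = 547×(0.143)^0.286 = 314 K; V₂ = 123 L.
ΔU = nCvΔT = 2.02×20.8×(314−547) = -9810 J.
Q = 0 for an adiabatic process, so W = −ΔU = 9810 J.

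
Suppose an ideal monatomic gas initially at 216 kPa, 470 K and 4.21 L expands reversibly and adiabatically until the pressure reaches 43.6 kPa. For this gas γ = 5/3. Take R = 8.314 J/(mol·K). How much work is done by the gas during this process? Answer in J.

645 J

n = P₁V₁/(RT₁) = 216×4.21/(8.314×470) = 0.233 mol.
Adiabatic: T₂/T₁ = (P₂/P₁)^((γ−1)/γ) ⇒ T₂ = 470×(0.202)^0.400 = 248 K; V₂ = 11.0 L.
ΔU = nCvΔT = 0.233×12.5×(248−470) = -645 J.
Q = 0 for an adiabatic process, so W = −ΔU = 645 J.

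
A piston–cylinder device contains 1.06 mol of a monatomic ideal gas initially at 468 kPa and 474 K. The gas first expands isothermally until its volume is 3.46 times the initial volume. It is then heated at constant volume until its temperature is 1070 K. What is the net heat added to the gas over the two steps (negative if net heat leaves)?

V₁ = nRT₁/P₁ = 1.06×8.314×474/468 = 8.93 L.
Step 1 — Isothermal: T stays 474 K; PV = const ⇒ V₂ = 30.9 L, P₂ = 135 kPa.
ΔU = 0 (ideal gas, T constant).
W = nRT ln(V₂/V₁) = 1.06×8.314×474×ln(3.46) = 5190 J.
Q = ΔU + W = 5190 J.
State after step 1: P = 135 kPa, V = 30.9 L, T = 474 K.
Step 2 — Isochoric: V stays 30.9 L; P/T = const ⇒ T₂ = 1070 K, P₂ = 305 kPa.
W = 0 (no volume change).
ΔU = nCvΔT = 1.06×12.5×(1070−474) = 7880 J.
Q = ΔU = 7880 J.
Net over both steps: W = 5190 J, Q = 13100 J, ΔU = 7880 J.

13100 J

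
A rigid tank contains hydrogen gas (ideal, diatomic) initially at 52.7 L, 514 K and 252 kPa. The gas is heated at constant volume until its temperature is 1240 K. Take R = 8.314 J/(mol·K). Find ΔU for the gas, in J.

46900 J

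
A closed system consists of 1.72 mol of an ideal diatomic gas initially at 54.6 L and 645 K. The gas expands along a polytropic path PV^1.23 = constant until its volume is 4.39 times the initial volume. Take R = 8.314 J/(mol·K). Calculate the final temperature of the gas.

P₁ = nRT₁/V₁ = 1.72×8.314×645/54.6 = 169 kPa.
Polytropic n=1.23: T₂ = T₁(V₁/V₂)^(n−1) = 645×(0.228)^0.23 = 459 K; P₂ = P₁(V₁/V₂)^n = 27.4 kPa.

459 K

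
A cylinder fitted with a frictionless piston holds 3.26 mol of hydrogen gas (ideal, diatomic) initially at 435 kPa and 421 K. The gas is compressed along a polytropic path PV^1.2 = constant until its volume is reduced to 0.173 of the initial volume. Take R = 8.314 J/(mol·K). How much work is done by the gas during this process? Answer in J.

V₁ = nRT₁/P₁ = 3.26×8.314×421/435 = 26.2 L.
Polytropic n=1.2: T₂ = T₁(V₁/V₂)^(n−1) = 421×(5.78)^0.20 = 598 K; P₂ = P₁(V₁/V₂)^n = 3570 kPa.
W = (P₁V₁−P₂V₂)/(n−1) = (435×26.2−3570×4.54)/0.20 = -24000 J.

-24000 J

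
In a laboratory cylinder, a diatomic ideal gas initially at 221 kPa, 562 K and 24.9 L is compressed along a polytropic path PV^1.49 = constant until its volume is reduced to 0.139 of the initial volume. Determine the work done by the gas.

-18300 J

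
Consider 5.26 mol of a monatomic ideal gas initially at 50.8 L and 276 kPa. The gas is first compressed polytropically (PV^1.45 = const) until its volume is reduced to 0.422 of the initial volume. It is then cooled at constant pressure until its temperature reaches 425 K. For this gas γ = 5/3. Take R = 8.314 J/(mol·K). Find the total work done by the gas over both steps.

-16900 J

T₁ = P₁V₁/(nR) = 276×50.8/(5.26×8.314) = 321 K.
Step 1 — Polytropic n=1.45: T₂ = T₁(V₁/V₂)^(n−1) = 321×(2.37)^0.45 = 473 K; P₂ = P₁(V₁/V₂)^n = 964 kPa.
W = (P₁V₁−P₂V₂)/(n−1) = (276×50.8−964×21.4)/0.45 = -14800 J.
ΔU = nCvΔT = 5.26×12.5×(473−321) = 9980 J.
Q = ΔU + W = -4800 J.
State after step 1: P = 964 kPa, V = 21.4 L, T = 473 K.
Step 2 — Isobaric: P stays 964 kPa; V/T = const ⇒ T₂ = 425 K, V₂ = 19.3 L.
W = PΔV = 964×(19.3−21.4) kPa·L = -2090 J.
ΔU = nCvΔT = 5.26×12.5×(425−473) = -3130 J.
Q = ΔU + W = nCpΔT = -5220 J.
Net over both steps: W = -16900 J, Q = -10000 J, ΔU = 6850 J.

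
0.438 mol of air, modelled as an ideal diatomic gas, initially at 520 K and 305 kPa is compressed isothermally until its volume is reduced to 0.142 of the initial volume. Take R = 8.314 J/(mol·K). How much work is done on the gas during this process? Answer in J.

V₁ = nRT₁/P₁ = 0.438×8.314×520/305 = 6.21 L.
Isothermal: T stays 520 K; PV = const ⇒ V₂ = 0.882 L, P₂ = 2150 kPa.
W = nRT ln(V₂/V₁) = 0.438×8.314×520×ln(0.142) = -3700 J.
Work done on the gas = −W_by = 3700 J.

3700 J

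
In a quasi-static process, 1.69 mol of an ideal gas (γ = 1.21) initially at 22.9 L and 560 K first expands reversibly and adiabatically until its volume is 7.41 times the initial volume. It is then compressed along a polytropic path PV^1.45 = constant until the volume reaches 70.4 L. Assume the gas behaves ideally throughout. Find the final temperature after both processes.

546 K

P₁ = nRT₁/V₁ = 1.69×8.314×560/22.9 = 344 kPa.
Step 1 — Adiabatic: TV^(γ−1) = const ⇒ T₂ = 560×(0.135)^0.210 = 368 K; PV^γ = const ⇒ P₂ = 30.4 kPa.
ΔU = nCvΔT = 1.69×39.6×(368−560) = -12900 J.
Q = 0 for an adiabatic process, so W = −ΔU = 12900 J.
State after step 1: P = 30.4 kPa, V = 170 L, T = 368 K.
Step 2 — Polytropic n=1.45: T₂ = T₁(V₁/V₂)^(n−1) = 368×(2.41)^0.45 = 546 K; P₂ = P₁(V₁/V₂)^n = 109 kPa.
W = (P₁V₁−P₂V₂)/(n−1) = (30.4×170−109×70.4)/0.45 = -5580 J.
ΔU = nCvΔT = 1.69×39.6×(546−368) = 12000 J.
Q = ΔU + W = 6370 J.
Net over both steps: W = 7290 J, Q = 6370 J, ΔU = -914 J.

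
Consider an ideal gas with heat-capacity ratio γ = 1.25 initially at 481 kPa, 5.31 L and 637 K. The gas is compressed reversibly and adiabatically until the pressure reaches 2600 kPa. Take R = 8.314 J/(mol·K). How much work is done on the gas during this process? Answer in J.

4100 J

n = P₁V₁/(RT₁) = 481×5.31/(8.314×637) = 0.482 mol.
Adiabatic: T₂/T₁ = (P₂/P₁)^((γ−1)/γ) ⇒ T₂ = 637×(5.41)^0.200 = 893 K; V₂ = 1.38 L.
ΔU = nCvΔT = 0.482×33.3×(893−637) = 4100 J.
Q = 0 for an adiabatic process, so W = −ΔU = -4100 J.
Work done on the gas = −W_by = 4100 J.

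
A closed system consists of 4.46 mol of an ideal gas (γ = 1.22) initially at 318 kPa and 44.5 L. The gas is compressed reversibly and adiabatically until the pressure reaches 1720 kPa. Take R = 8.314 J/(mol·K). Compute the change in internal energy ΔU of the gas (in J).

22900 J

T₁ = P₁V₁/(nR) = 318×44.5/(4.46×8.314) = 382 K.
Adiabatic: T₂/T₁ = (P₂/P₁)^((γ−1)/γ) ⇒ T₂ = 382×(5.41)^0.180 = 517 K; V₂ = 11.2 L.
For an ideal gas ΔU = nCvΔT with Cv = R/(γ−1) = 37.8 J/(mol·K).
ΔU = 4.46×37.8×(517−382) = 22900 J.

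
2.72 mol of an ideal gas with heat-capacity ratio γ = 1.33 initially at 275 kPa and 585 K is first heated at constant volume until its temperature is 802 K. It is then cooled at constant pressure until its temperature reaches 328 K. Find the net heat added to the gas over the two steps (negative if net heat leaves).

-28300 J

V₁ = nRT₁/P₁ = 2.72×8.314×585/275 = 48.1 L.
Step 1 — Isochoric: V stays 48.1 L; P/T = const ⇒ T₂ = 802 K, P₂ = 377 kPa.
W = 0 (no volume change).
ΔU = nCvΔT = 2.72×25.2×(802−585) = 14900 J.
Q = ΔU = 14900 J.
State after step 1: P = 377 kPa, V = 48.1 L, T = 802 K.
Step 2 — Isobaric: P stays 377 kPa; V/T = const ⇒ T₂ = 328 K, V₂ = 19.7 L.
W = PΔV = 377×(19.7−48.1) kPa·L = -10700 J.
ΔU = nCvΔT = 2.72×25.2×(328−802) = -32500 J.
Q = ΔU + W = nCpΔT = -43200 J.
Net over both steps: W = -10700 J, Q = -28300 J, ΔU = -17600 J.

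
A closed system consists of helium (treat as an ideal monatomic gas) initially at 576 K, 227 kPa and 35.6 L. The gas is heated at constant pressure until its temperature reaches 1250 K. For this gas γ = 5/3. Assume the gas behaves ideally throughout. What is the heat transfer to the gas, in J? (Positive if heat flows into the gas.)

n = P₁V₁/(RT₁) = 227×35.6/(8.314×576) = 1.69 mol.
Isobaric: P stays 227 kPa; V/T = const ⇒ T₂ = 1250 K, V₂ = 77.3 L.
W = PΔV = 227×(77.3−35.6) kPa·L = 9460 J.
ΔU = nCvΔT = 1.69×12.5×(1250−576) = 14200 J.
Q = ΔU + W = nCpΔT = 23600 J.

23600 J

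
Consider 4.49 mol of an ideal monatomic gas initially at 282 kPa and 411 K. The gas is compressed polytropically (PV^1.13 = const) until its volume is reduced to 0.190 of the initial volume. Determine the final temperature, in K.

510 K

V₁ = nRT₁/P₁ = 4.49×8.314×411/282 = 54.4 L.
Polytropic n=1.13: T₂ = T₁(V₁/V₂)^(n−1) = 411×(5.26)^0.13 = 510 K; P₂ = P₁(V₁/V₂)^n = 1840 kPa.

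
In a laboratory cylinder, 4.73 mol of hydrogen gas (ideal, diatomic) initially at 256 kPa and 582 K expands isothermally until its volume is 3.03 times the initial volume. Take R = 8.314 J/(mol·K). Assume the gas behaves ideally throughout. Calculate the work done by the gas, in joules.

V₁ = nRT₁/P₁ = 4.73×8.314×582/256 = 89.4 L.
Isothermal: T stays 582 K; PV = const ⇒ V₂ = 271 L, P₂ = 84.5 kPa.
W = nRT ln(V₂/V₁) = 4.73×8.314×582×ln(3.03) = 25400 J.

25400 J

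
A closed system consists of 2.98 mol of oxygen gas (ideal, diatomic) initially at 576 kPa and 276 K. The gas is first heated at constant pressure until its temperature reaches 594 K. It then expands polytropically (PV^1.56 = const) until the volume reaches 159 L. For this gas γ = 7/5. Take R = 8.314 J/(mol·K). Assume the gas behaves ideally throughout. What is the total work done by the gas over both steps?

24700 J

V₁ = nRT₁/P₁ = 2.98×8.314×276/576 = 11.9 L.
Step 1 — Isobaric: P stays 576 kPa; V/T = const ⇒ T₂ = 594 K, V₂ = 25.5 L.
W = PΔV = 576×(25.5−11.9) kPa·L = 7880 J.
ΔU = nCvΔT = 2.98×20.8×(594−276) = 19700 J.
Q = ΔU + W = nCpΔT = 27600 J.
State after step 1: P = 576 kPa, V = 25.5 L, T = 594 K.
Step 2 — Polytropic n=1.56: T₂ = T₁(V₁/V₂)^(n−1) = 594×(0.161)^0.56 = 213 K; P₂ = P₁(V₁/V₂)^n = 33.2 kPa.
W = (P₁V₁−P₂V₂)/(n−1) = (576×25.5−33.2×159)/0.56 = 16800 J.
ΔU = nCvΔT = 2.98×20.8×(213−594) = -23600 J.
Q = ΔU + W = -6740 J.
Net over both steps: W = 24700 J, Q = 20800 J, ΔU = -3880 J.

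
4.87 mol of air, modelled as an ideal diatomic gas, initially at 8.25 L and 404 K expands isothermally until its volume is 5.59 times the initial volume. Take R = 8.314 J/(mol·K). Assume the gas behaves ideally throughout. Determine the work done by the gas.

28200 J

P₁ = nRT₁/V₁ = 4.87×8.314×404/8.25 = 1980 kPa.
Isothermal: T stays 404 K; PV = const ⇒ V₂ = 46.1 L, P₂ = 355 kPa.
W = nRT ln(V₂/V₁) = 4.87×8.314×404×ln(5.59) = 28200 J.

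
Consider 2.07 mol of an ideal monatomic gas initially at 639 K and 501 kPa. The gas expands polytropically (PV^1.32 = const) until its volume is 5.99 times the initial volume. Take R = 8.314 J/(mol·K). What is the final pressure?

47.2 kPa

V₁ = nRT₁/P₁ = 2.07×8.314×639/501 = 22.0 L.
Polytropic n=1.32: T₂ = T₁(V₁/V₂)^(n−1) = 639×(0.167)^0.32 = 360 K; P₂ = P₁(V₁/V₂)^n = 47.2 kPa.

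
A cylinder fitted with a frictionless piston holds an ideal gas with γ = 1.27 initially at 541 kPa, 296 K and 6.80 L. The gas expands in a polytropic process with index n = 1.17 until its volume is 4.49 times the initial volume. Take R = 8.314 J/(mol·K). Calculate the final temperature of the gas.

229 K

Polytropic n=1.17: T₂ = T₁(V₁/V₂)^(n−1) = 296×(0.223)^0.17 = 229 K; P₂ = P₁(V₁/V₂)^n = 93.3 kPa.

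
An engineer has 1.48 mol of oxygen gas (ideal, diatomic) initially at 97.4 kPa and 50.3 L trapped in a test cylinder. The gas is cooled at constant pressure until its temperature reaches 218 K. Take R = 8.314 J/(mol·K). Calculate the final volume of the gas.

27.5 L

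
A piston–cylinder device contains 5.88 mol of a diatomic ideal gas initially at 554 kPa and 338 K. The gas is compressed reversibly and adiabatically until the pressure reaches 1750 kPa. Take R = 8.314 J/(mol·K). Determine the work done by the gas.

-16100 J

V₁ = nRT₁/P₁ = 5.88×8.314×338/554 = 29.8 L.
Adiabatic: T₂/T₁ = (P₂/P₁)^((γ−1)/γ) ⇒ T₂ = 338×(3.16)^0.286 = 470 K; V₂ = 13.1 L.
ΔU = nCvΔT = 5.88×20.8×(470−338) = 16100 J.
Q = 0 for an adiabatic process, so W = −ΔU = -16100 J.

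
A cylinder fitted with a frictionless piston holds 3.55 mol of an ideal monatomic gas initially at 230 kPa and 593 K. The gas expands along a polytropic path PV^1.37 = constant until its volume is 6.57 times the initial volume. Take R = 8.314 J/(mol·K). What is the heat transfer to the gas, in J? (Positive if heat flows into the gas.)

10600 J

V₁ = nRT₁/P₁ = 3.55×8.314×593/230 = 76.1 L.
Polytropic n=1.37: T₂ = T₁(V₁/V₂)^(n−1) = 593×(0.152)^0.37 = 295 K; P₂ = P₁(V₁/V₂)^n = 17.4 kPa.
W = (P₁V₁−P₂V₂)/(n−1) = (230×76.1−17.4×500)/0.37 = 23700 J.
ΔU = nCvΔT = 3.55×12.5×(295−593) = -13200 J.
Q = ΔU + W = 10600 J.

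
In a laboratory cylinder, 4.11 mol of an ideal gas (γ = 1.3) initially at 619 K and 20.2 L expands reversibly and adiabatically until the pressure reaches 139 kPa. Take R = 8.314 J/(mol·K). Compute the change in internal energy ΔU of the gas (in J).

P₁ = nRT₁/V₁ = 4.11×8.314×619/20.2 = 1050 kPa.
Adiabatic: T₂/T₁ = (P₂/P₁)^((γ−1)/γ) ⇒ T₂ = 619×(0.133)^0.231 = 388 K; V₂ = 95.5 L.
For an ideal gas ΔU = nCvΔT with Cv = R/(γ−1) = 27.7 J/(mol·K).
ΔU = 4.11×27.7×(388−619) = -26300 J.

-26300 J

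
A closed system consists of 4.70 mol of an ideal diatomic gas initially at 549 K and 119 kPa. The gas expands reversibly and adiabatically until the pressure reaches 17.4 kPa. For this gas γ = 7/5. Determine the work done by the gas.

22700 J

V₁ = nRT₁/P₁ = 4.70×8.314×549/119 = 180 L.
Adiabatic: T₂/T₁ = (P₂/P₁)^((γ−1)/γ) ⇒ T₂ = 549×(0.146)^0.286 = 317 K; V₂ = 712 L.
ΔU = nCvΔT = 4.70×20.8×(317−549) = -22700 J.
Q = 0 for an adiabatic process, so W = −ΔU = 22700 J.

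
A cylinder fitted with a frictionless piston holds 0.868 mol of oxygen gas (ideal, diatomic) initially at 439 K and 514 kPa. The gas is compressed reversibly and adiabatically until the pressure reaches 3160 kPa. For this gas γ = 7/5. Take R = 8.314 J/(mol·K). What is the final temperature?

V₁ = nRT₁/P₁ = 0.868×8.314×439/514 = 6.16 L.
Adiabatic: T₂/T₁ = (P₂/P₁)^((γ−1)/γ) ⇒ T₂ = 439×(6.15)^0.286 = 738 K; V₂ = 1.68 L.

738 K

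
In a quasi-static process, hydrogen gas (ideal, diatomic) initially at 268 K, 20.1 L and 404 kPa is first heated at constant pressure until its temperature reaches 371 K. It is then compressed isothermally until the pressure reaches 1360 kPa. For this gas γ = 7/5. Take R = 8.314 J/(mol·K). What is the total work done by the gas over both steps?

-10500 J

n = P₁V₁/(RT₁) = 404×20.1/(8.314×268) = 3.64 mol.
Step 1 — Isobaric: P stays 404 kPa; V/T = const ⇒ T₂ = 371 K, V₂ = 27.8 L.
W = PΔV = 404×(27.8−20.1) kPa·L = 3120 J.
ΔU = nCvΔT = 3.64×20.8×(371−268) = 7800 J.
Q = ΔU + W = nCpΔT = 10900 J.
State after step 1: P = 404 kPa, V = 27.8 L, T = 371 K.
Step 2 — Isothermal: T stays 371 K; PV = const ⇒ V₂ = 8.27 L, P₂ = 1360 kPa.
ΔU = 0 (ideal gas, T constant).
W = nRT ln(V₂/V₁) = 3.64×8.314×371×ln(0.297) = -13600 J.
Q = ΔU + W = -13600 J.
Net over both steps: W = -10500 J, Q = -2720 J, ΔU = 7800 J.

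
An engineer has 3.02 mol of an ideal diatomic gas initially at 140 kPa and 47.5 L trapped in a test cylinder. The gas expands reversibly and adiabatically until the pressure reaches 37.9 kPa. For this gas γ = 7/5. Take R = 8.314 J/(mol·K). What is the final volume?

121 L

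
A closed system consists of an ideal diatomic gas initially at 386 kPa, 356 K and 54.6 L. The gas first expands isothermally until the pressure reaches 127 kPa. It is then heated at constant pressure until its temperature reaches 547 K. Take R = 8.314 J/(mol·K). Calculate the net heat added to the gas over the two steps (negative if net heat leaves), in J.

n = P₁V₁/(RT₁) = 386×54.6/(8.314×356) = 7.12 mol.
Step 1 — Isothermal: T stays 356 K; PV = const ⇒ V₂ = 166 L, P₂ = 127 kPa.
ΔU = 0 (ideal gas, T constant).
W = nRT ln(V₂/V₁) = 7.12×8.314×356×ln(3.04) = 23400 J.
Q = ΔU + W = 23400 J.
State after step 1: P = 127 kPa, V = 166 L, T = 356 K.
Step 2 — Isobaric: P stays 127 kPa; V/T = const ⇒ T₂ = 547 K, V₂ = 255 L.
W = PΔV = 127×(255−166) kPa·L = 11300 J.
ΔU = nCvΔT = 7.12×20.8×(547−356) = 28300 J.
Q = ΔU + W = nCpΔT = 39600 J.
Net over both steps: W = 34700 J, Q = 63000 J, ΔU = 28300 J.

63000 J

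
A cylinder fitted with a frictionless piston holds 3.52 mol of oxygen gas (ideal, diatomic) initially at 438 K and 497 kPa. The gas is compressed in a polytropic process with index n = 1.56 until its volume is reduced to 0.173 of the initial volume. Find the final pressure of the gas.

7670 kPa

V₁ = nRT₁/P₁ = 3.52×8.314×438/497 = 25.8 L.
Polytropic n=1.56: T₂ = T₁(V₁/V₂)^(n−1) = 438×(5.78)^0.56 = 1170 K; P₂ = P₁(V₁/V₂)^n = 7670 kPa.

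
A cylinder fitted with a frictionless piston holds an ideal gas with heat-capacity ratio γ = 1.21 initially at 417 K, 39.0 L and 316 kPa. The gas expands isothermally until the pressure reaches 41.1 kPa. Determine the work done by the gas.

25100 J

n = P₁V₁/(RT₁) = 316×39.0/(8.314×417) = 3.55 mol.
Isothermal: T stays 417 K; PV = const ⇒ V₂ = 300 L, P₂ = 41.1 kPa.
W = nRT ln(V₂/V₁) = 3.55×8.314×417×ln(7.69) = 25100 J.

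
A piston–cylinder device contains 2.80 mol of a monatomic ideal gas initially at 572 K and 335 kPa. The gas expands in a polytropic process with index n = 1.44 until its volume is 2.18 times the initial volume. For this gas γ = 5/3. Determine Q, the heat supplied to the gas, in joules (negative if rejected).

V₁ = nRT₁/P₁ = 2.80×8.314×572/335 = 39.7 L.
Polytropic n=1.44: T₂ = T₁(V₁/V₂)^(n−1) = 572×(0.459)^0.44 = 406 K; P₂ = P₁(V₁/V₂)^n = 109 kPa.
W = (P₁V₁−P₂V₂)/(n−1) = (335×39.7−109×86.7)/0.44 = 8790 J.
ΔU = nCvΔT = 2.80×12.5×(406−572) = -5800 J.
Q = ΔU + W = 2990 J.

2990 J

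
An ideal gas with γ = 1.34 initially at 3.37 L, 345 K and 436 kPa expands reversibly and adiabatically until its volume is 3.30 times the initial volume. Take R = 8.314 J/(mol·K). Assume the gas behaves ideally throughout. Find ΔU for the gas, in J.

-1440 J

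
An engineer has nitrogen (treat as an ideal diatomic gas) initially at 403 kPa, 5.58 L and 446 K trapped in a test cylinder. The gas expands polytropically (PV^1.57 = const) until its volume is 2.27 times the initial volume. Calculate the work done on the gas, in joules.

n = P₁V₁/(RT₁) = 403×5.58/(8.314×446) = 0.606 mol.
Polytropic n=1.57: T₂ = T₁(V₁/V₂)^(n−1) = 446×(0.441)^0.57 = 280 K; P₂ = P₁(V₁/V₂)^n = 111 kPa.
W = (P₁V₁−P₂V₂)/(n−1) = (403×5.58−111×12.7)/0.57 = 1470 J.
Work done on the gas = −W_by = -1470 J.

-1470 J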